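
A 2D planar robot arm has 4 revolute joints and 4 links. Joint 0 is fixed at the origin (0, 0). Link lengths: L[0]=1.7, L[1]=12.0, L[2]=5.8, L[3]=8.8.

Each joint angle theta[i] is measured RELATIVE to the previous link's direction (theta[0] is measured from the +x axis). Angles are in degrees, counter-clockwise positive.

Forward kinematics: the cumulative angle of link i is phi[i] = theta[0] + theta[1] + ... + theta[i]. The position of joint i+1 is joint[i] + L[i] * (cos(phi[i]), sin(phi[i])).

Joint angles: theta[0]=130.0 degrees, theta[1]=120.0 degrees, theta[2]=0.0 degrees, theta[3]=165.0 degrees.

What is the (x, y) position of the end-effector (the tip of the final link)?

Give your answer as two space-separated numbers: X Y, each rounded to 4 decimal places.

Answer: -2.1332 -8.2157

Derivation:
joint[0] = (0.0000, 0.0000)  (base)
link 0: phi[0] = 130 = 130 deg
  cos(130 deg) = -0.6428, sin(130 deg) = 0.7660
  joint[1] = (0.0000, 0.0000) + 1.7 * (-0.6428, 0.7660) = (0.0000 + -1.0927, 0.0000 + 1.3023) = (-1.0927, 1.3023)
link 1: phi[1] = 130 + 120 = 250 deg
  cos(250 deg) = -0.3420, sin(250 deg) = -0.9397
  joint[2] = (-1.0927, 1.3023) + 12 * (-0.3420, -0.9397) = (-1.0927 + -4.1042, 1.3023 + -11.2763) = (-5.1970, -9.9740)
link 2: phi[2] = 130 + 120 + 0 = 250 deg
  cos(250 deg) = -0.3420, sin(250 deg) = -0.9397
  joint[3] = (-5.1970, -9.9740) + 5.8 * (-0.3420, -0.9397) = (-5.1970 + -1.9837, -9.9740 + -5.4502) = (-7.1807, -15.4243)
link 3: phi[3] = 130 + 120 + 0 + 165 = 415 deg
  cos(415 deg) = 0.5736, sin(415 deg) = 0.8192
  joint[4] = (-7.1807, -15.4243) + 8.8 * (0.5736, 0.8192) = (-7.1807 + 5.0475, -15.4243 + 7.2085) = (-2.1332, -8.2157)
End effector: (-2.1332, -8.2157)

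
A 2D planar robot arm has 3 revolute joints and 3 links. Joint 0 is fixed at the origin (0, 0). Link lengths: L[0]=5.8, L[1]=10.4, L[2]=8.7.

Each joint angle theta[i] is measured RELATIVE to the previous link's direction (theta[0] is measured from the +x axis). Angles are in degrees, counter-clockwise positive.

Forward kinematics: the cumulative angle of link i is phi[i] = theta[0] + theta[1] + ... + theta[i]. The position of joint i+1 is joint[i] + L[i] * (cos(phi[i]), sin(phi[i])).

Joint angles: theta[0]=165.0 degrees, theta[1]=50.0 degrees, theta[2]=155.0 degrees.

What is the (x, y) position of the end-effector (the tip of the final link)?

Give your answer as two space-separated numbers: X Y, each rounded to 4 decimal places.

joint[0] = (0.0000, 0.0000)  (base)
link 0: phi[0] = 165 = 165 deg
  cos(165 deg) = -0.9659, sin(165 deg) = 0.2588
  joint[1] = (0.0000, 0.0000) + 5.8 * (-0.9659, 0.2588) = (0.0000 + -5.6024, 0.0000 + 1.5012) = (-5.6024, 1.5012)
link 1: phi[1] = 165 + 50 = 215 deg
  cos(215 deg) = -0.8192, sin(215 deg) = -0.5736
  joint[2] = (-5.6024, 1.5012) + 10.4 * (-0.8192, -0.5736) = (-5.6024 + -8.5192, 1.5012 + -5.9652) = (-14.1216, -4.4640)
link 2: phi[2] = 165 + 50 + 155 = 370 deg
  cos(370 deg) = 0.9848, sin(370 deg) = 0.1736
  joint[3] = (-14.1216, -4.4640) + 8.7 * (0.9848, 0.1736) = (-14.1216 + 8.5678, -4.4640 + 1.5107) = (-5.5537, -2.9533)
End effector: (-5.5537, -2.9533)

Answer: -5.5537 -2.9533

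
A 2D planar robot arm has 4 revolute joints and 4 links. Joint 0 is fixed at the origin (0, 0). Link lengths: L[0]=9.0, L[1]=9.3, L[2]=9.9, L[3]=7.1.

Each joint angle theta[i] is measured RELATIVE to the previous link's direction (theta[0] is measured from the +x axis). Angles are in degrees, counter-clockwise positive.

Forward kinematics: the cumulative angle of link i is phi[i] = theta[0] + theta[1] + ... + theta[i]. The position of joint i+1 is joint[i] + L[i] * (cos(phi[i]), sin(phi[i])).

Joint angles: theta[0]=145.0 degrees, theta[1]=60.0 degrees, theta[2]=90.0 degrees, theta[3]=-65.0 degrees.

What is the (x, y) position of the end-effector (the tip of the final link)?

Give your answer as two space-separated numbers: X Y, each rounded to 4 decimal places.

joint[0] = (0.0000, 0.0000)  (base)
link 0: phi[0] = 145 = 145 deg
  cos(145 deg) = -0.8192, sin(145 deg) = 0.5736
  joint[1] = (0.0000, 0.0000) + 9 * (-0.8192, 0.5736) = (0.0000 + -7.3724, 0.0000 + 5.1622) = (-7.3724, 5.1622)
link 1: phi[1] = 145 + 60 = 205 deg
  cos(205 deg) = -0.9063, sin(205 deg) = -0.4226
  joint[2] = (-7.3724, 5.1622) + 9.3 * (-0.9063, -0.4226) = (-7.3724 + -8.4287, 5.1622 + -3.9303) = (-15.8010, 1.2318)
link 2: phi[2] = 145 + 60 + 90 = 295 deg
  cos(295 deg) = 0.4226, sin(295 deg) = -0.9063
  joint[3] = (-15.8010, 1.2318) + 9.9 * (0.4226, -0.9063) = (-15.8010 + 4.1839, 1.2318 + -8.9724) = (-11.6171, -7.7406)
link 3: phi[3] = 145 + 60 + 90 + -65 = 230 deg
  cos(230 deg) = -0.6428, sin(230 deg) = -0.7660
  joint[4] = (-11.6171, -7.7406) + 7.1 * (-0.6428, -0.7660) = (-11.6171 + -4.5638, -7.7406 + -5.4389) = (-16.1809, -13.1795)
End effector: (-16.1809, -13.1795)

Answer: -16.1809 -13.1795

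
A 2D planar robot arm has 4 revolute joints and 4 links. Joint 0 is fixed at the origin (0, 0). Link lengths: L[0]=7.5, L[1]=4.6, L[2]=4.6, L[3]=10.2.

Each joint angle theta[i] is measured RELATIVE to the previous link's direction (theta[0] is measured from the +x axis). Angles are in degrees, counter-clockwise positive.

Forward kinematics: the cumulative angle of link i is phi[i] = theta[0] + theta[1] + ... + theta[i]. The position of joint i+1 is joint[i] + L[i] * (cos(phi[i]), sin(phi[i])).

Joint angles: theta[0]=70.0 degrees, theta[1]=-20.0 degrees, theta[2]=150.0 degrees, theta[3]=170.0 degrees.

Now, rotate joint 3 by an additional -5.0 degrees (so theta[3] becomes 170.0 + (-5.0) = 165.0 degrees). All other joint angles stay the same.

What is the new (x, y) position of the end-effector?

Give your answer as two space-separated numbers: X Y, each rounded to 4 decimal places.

Answer: 11.3606 9.8872

Derivation:
joint[0] = (0.0000, 0.0000)  (base)
link 0: phi[0] = 70 = 70 deg
  cos(70 deg) = 0.3420, sin(70 deg) = 0.9397
  joint[1] = (0.0000, 0.0000) + 7.5 * (0.3420, 0.9397) = (0.0000 + 2.5652, 0.0000 + 7.0477) = (2.5652, 7.0477)
link 1: phi[1] = 70 + -20 = 50 deg
  cos(50 deg) = 0.6428, sin(50 deg) = 0.7660
  joint[2] = (2.5652, 7.0477) + 4.6 * (0.6428, 0.7660) = (2.5652 + 2.9568, 7.0477 + 3.5238) = (5.5220, 10.5715)
link 2: phi[2] = 70 + -20 + 150 = 200 deg
  cos(200 deg) = -0.9397, sin(200 deg) = -0.3420
  joint[3] = (5.5220, 10.5715) + 4.6 * (-0.9397, -0.3420) = (5.5220 + -4.3226, 10.5715 + -1.5733) = (1.1994, 8.9982)
link 3: phi[3] = 70 + -20 + 150 + 165 = 365 deg
  cos(365 deg) = 0.9962, sin(365 deg) = 0.0872
  joint[4] = (1.1994, 8.9982) + 10.2 * (0.9962, 0.0872) = (1.1994 + 10.1612, 8.9982 + 0.8890) = (11.3606, 9.8872)
End effector: (11.3606, 9.8872)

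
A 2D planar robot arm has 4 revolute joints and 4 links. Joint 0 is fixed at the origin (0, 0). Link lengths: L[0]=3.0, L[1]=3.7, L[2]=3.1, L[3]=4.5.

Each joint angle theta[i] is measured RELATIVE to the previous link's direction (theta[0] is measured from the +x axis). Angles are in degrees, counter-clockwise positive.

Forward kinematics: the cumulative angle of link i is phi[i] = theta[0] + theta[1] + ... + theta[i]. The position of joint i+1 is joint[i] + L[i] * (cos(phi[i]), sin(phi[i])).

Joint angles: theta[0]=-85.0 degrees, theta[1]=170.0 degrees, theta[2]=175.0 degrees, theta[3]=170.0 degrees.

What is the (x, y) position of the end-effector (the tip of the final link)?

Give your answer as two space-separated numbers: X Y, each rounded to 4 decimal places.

joint[0] = (0.0000, 0.0000)  (base)
link 0: phi[0] = -85 = -85 deg
  cos(-85 deg) = 0.0872, sin(-85 deg) = -0.9962
  joint[1] = (0.0000, 0.0000) + 3 * (0.0872, -0.9962) = (0.0000 + 0.2615, 0.0000 + -2.9886) = (0.2615, -2.9886)
link 1: phi[1] = -85 + 170 = 85 deg
  cos(85 deg) = 0.0872, sin(85 deg) = 0.9962
  joint[2] = (0.2615, -2.9886) + 3.7 * (0.0872, 0.9962) = (0.2615 + 0.3225, -2.9886 + 3.6859) = (0.5839, 0.6973)
link 2: phi[2] = -85 + 170 + 175 = 260 deg
  cos(260 deg) = -0.1736, sin(260 deg) = -0.9848
  joint[3] = (0.5839, 0.6973) + 3.1 * (-0.1736, -0.9848) = (0.5839 + -0.5383, 0.6973 + -3.0529) = (0.0456, -2.3556)
link 3: phi[3] = -85 + 170 + 175 + 170 = 430 deg
  cos(430 deg) = 0.3420, sin(430 deg) = 0.9397
  joint[4] = (0.0456, -2.3556) + 4.5 * (0.3420, 0.9397) = (0.0456 + 1.5391, -2.3556 + 4.2286) = (1.5847, 1.8730)
End effector: (1.5847, 1.8730)

Answer: 1.5847 1.8730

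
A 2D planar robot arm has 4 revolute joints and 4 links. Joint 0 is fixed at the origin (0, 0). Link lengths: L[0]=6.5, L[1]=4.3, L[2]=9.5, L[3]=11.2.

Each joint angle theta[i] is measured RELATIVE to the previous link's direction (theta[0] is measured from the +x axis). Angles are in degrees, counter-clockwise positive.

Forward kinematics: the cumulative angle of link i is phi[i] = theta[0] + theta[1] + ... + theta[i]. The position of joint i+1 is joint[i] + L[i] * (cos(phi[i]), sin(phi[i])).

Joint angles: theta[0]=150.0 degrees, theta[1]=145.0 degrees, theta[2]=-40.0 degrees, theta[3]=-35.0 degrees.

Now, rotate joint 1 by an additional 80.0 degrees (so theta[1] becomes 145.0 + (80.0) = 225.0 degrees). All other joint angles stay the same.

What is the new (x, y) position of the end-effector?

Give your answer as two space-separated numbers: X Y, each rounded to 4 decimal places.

Answer: 12.7342 -9.3514

Derivation:
joint[0] = (0.0000, 0.0000)  (base)
link 0: phi[0] = 150 = 150 deg
  cos(150 deg) = -0.8660, sin(150 deg) = 0.5000
  joint[1] = (0.0000, 0.0000) + 6.5 * (-0.8660, 0.5000) = (0.0000 + -5.6292, 0.0000 + 3.2500) = (-5.6292, 3.2500)
link 1: phi[1] = 150 + 225 = 375 deg
  cos(375 deg) = 0.9659, sin(375 deg) = 0.2588
  joint[2] = (-5.6292, 3.2500) + 4.3 * (0.9659, 0.2588) = (-5.6292 + 4.1535, 3.2500 + 1.1129) = (-1.4757, 4.3629)
link 2: phi[2] = 150 + 225 + -40 = 335 deg
  cos(335 deg) = 0.9063, sin(335 deg) = -0.4226
  joint[3] = (-1.4757, 4.3629) + 9.5 * (0.9063, -0.4226) = (-1.4757 + 8.6099, 4.3629 + -4.0149) = (7.1342, 0.3480)
link 3: phi[3] = 150 + 225 + -40 + -35 = 300 deg
  cos(300 deg) = 0.5000, sin(300 deg) = -0.8660
  joint[4] = (7.1342, 0.3480) + 11.2 * (0.5000, -0.8660) = (7.1342 + 5.6000, 0.3480 + -9.6995) = (12.7342, -9.3514)
End effector: (12.7342, -9.3514)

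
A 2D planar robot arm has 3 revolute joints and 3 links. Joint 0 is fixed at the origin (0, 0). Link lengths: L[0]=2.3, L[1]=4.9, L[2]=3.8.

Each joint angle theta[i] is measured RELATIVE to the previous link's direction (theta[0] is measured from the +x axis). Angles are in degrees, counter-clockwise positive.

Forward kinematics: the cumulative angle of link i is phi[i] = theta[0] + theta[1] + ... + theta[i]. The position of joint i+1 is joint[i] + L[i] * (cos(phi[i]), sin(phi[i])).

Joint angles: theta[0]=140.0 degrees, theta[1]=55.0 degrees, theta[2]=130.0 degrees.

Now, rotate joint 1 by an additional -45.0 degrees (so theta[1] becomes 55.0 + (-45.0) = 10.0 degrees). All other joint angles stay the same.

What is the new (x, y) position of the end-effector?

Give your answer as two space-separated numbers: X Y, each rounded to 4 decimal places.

Answer: -5.3456 0.1861

Derivation:
joint[0] = (0.0000, 0.0000)  (base)
link 0: phi[0] = 140 = 140 deg
  cos(140 deg) = -0.7660, sin(140 deg) = 0.6428
  joint[1] = (0.0000, 0.0000) + 2.3 * (-0.7660, 0.6428) = (0.0000 + -1.7619, 0.0000 + 1.4784) = (-1.7619, 1.4784)
link 1: phi[1] = 140 + 10 = 150 deg
  cos(150 deg) = -0.8660, sin(150 deg) = 0.5000
  joint[2] = (-1.7619, 1.4784) + 4.9 * (-0.8660, 0.5000) = (-1.7619 + -4.2435, 1.4784 + 2.4500) = (-6.0054, 3.9284)
link 2: phi[2] = 140 + 10 + 130 = 280 deg
  cos(280 deg) = 0.1736, sin(280 deg) = -0.9848
  joint[3] = (-6.0054, 3.9284) + 3.8 * (0.1736, -0.9848) = (-6.0054 + 0.6599, 3.9284 + -3.7423) = (-5.3456, 0.1861)
End effector: (-5.3456, 0.1861)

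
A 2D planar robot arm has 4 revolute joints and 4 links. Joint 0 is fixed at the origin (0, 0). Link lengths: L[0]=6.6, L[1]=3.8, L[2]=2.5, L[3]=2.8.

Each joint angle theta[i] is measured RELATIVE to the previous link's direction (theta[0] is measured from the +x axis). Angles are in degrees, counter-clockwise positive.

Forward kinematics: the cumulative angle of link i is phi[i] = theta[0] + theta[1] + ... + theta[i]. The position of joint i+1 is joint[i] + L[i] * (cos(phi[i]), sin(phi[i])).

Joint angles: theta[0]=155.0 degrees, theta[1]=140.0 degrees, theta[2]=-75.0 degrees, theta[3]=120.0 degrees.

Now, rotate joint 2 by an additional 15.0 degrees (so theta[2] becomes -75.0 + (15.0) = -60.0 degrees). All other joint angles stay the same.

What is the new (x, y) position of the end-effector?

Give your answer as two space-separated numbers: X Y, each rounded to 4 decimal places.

joint[0] = (0.0000, 0.0000)  (base)
link 0: phi[0] = 155 = 155 deg
  cos(155 deg) = -0.9063, sin(155 deg) = 0.4226
  joint[1] = (0.0000, 0.0000) + 6.6 * (-0.9063, 0.4226) = (0.0000 + -5.9816, 0.0000 + 2.7893) = (-5.9816, 2.7893)
link 1: phi[1] = 155 + 140 = 295 deg
  cos(295 deg) = 0.4226, sin(295 deg) = -0.9063
  joint[2] = (-5.9816, 2.7893) + 3.8 * (0.4226, -0.9063) = (-5.9816 + 1.6059, 2.7893 + -3.4440) = (-4.3757, -0.6547)
link 2: phi[2] = 155 + 140 + -60 = 235 deg
  cos(235 deg) = -0.5736, sin(235 deg) = -0.8192
  joint[3] = (-4.3757, -0.6547) + 2.5 * (-0.5736, -0.8192) = (-4.3757 + -1.4339, -0.6547 + -2.0479) = (-5.8096, -2.7026)
link 3: phi[3] = 155 + 140 + -60 + 120 = 355 deg
  cos(355 deg) = 0.9962, sin(355 deg) = -0.0872
  joint[4] = (-5.8096, -2.7026) + 2.8 * (0.9962, -0.0872) = (-5.8096 + 2.7893, -2.7026 + -0.2440) = (-3.0203, -2.9466)
End effector: (-3.0203, -2.9466)

Answer: -3.0203 -2.9466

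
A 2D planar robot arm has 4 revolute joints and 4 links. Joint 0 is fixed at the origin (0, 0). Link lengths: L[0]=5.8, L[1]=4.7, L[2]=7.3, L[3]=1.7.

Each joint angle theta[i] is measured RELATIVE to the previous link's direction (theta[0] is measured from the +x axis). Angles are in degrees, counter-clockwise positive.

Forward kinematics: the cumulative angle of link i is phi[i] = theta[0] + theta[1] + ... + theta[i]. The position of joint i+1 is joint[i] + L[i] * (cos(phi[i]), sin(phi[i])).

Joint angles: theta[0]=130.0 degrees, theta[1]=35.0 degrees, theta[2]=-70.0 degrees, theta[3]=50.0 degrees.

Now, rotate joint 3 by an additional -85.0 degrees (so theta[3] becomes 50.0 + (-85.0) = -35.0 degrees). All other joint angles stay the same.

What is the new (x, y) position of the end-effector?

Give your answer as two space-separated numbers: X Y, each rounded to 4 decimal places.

Answer: -8.0543 14.4040

Derivation:
joint[0] = (0.0000, 0.0000)  (base)
link 0: phi[0] = 130 = 130 deg
  cos(130 deg) = -0.6428, sin(130 deg) = 0.7660
  joint[1] = (0.0000, 0.0000) + 5.8 * (-0.6428, 0.7660) = (0.0000 + -3.7282, 0.0000 + 4.4431) = (-3.7282, 4.4431)
link 1: phi[1] = 130 + 35 = 165 deg
  cos(165 deg) = -0.9659, sin(165 deg) = 0.2588
  joint[2] = (-3.7282, 4.4431) + 4.7 * (-0.9659, 0.2588) = (-3.7282 + -4.5399, 4.4431 + 1.2164) = (-8.2680, 5.6595)
link 2: phi[2] = 130 + 35 + -70 = 95 deg
  cos(95 deg) = -0.0872, sin(95 deg) = 0.9962
  joint[3] = (-8.2680, 5.6595) + 7.3 * (-0.0872, 0.9962) = (-8.2680 + -0.6362, 5.6595 + 7.2722) = (-8.9043, 12.9317)
link 3: phi[3] = 130 + 35 + -70 + -35 = 60 deg
  cos(60 deg) = 0.5000, sin(60 deg) = 0.8660
  joint[4] = (-8.9043, 12.9317) + 1.7 * (0.5000, 0.8660) = (-8.9043 + 0.8500, 12.9317 + 1.4722) = (-8.0543, 14.4040)
End effector: (-8.0543, 14.4040)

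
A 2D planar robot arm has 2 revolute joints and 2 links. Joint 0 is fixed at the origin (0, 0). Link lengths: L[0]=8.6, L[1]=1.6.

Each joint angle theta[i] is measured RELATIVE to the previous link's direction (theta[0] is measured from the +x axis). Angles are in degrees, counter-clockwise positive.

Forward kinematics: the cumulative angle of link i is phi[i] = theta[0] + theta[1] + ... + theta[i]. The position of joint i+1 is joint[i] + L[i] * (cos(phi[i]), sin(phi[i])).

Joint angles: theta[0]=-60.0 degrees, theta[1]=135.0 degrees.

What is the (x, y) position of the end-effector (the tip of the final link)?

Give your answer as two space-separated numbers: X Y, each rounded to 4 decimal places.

joint[0] = (0.0000, 0.0000)  (base)
link 0: phi[0] = -60 = -60 deg
  cos(-60 deg) = 0.5000, sin(-60 deg) = -0.8660
  joint[1] = (0.0000, 0.0000) + 8.6 * (0.5000, -0.8660) = (0.0000 + 4.3000, 0.0000 + -7.4478) = (4.3000, -7.4478)
link 1: phi[1] = -60 + 135 = 75 deg
  cos(75 deg) = 0.2588, sin(75 deg) = 0.9659
  joint[2] = (4.3000, -7.4478) + 1.6 * (0.2588, 0.9659) = (4.3000 + 0.4141, -7.4478 + 1.5455) = (4.7141, -5.9023)
End effector: (4.7141, -5.9023)

Answer: 4.7141 -5.9023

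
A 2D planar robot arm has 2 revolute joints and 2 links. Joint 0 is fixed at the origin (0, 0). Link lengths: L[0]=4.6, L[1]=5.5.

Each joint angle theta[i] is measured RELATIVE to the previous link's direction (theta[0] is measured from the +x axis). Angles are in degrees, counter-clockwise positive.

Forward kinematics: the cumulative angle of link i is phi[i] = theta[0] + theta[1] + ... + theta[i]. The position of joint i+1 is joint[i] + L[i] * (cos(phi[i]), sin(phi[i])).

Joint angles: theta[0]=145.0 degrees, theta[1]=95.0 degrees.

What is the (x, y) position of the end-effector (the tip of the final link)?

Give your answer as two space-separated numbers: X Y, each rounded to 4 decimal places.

Answer: -6.5181 -2.1247

Derivation:
joint[0] = (0.0000, 0.0000)  (base)
link 0: phi[0] = 145 = 145 deg
  cos(145 deg) = -0.8192, sin(145 deg) = 0.5736
  joint[1] = (0.0000, 0.0000) + 4.6 * (-0.8192, 0.5736) = (0.0000 + -3.7681, 0.0000 + 2.6385) = (-3.7681, 2.6385)
link 1: phi[1] = 145 + 95 = 240 deg
  cos(240 deg) = -0.5000, sin(240 deg) = -0.8660
  joint[2] = (-3.7681, 2.6385) + 5.5 * (-0.5000, -0.8660) = (-3.7681 + -2.7500, 2.6385 + -4.7631) = (-6.5181, -2.1247)
End effector: (-6.5181, -2.1247)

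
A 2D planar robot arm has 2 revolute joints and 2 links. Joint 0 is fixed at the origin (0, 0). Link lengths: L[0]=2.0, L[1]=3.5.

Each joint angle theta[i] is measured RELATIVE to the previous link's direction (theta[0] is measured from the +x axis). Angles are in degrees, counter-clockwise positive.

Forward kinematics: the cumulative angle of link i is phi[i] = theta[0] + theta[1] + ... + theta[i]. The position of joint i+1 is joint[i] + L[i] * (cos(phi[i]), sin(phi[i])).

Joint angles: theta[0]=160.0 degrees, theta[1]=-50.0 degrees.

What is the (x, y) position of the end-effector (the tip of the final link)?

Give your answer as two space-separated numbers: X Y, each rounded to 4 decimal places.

Answer: -3.0765 3.9730

Derivation:
joint[0] = (0.0000, 0.0000)  (base)
link 0: phi[0] = 160 = 160 deg
  cos(160 deg) = -0.9397, sin(160 deg) = 0.3420
  joint[1] = (0.0000, 0.0000) + 2 * (-0.9397, 0.3420) = (0.0000 + -1.8794, 0.0000 + 0.6840) = (-1.8794, 0.6840)
link 1: phi[1] = 160 + -50 = 110 deg
  cos(110 deg) = -0.3420, sin(110 deg) = 0.9397
  joint[2] = (-1.8794, 0.6840) + 3.5 * (-0.3420, 0.9397) = (-1.8794 + -1.1971, 0.6840 + 3.2889) = (-3.0765, 3.9730)
End effector: (-3.0765, 3.9730)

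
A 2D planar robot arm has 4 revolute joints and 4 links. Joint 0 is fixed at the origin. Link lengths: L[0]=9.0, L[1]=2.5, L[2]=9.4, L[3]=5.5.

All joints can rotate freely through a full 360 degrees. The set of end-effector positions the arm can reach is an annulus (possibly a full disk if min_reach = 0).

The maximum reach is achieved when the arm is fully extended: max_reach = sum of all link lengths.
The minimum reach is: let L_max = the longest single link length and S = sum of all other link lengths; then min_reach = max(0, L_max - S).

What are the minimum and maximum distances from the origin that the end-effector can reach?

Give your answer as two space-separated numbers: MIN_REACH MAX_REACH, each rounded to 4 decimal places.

Link lengths: [9.0, 2.5, 9.4, 5.5]
max_reach = 9 + 2.5 + 9.4 + 5.5 = 26.4
L_max = max([9.0, 2.5, 9.4, 5.5]) = 9.4
S (sum of others) = 26.4 - 9.4 = 17
min_reach = max(0, 9.4 - 17) = max(0, -7.6) = 0

Answer: 0.0000 26.4000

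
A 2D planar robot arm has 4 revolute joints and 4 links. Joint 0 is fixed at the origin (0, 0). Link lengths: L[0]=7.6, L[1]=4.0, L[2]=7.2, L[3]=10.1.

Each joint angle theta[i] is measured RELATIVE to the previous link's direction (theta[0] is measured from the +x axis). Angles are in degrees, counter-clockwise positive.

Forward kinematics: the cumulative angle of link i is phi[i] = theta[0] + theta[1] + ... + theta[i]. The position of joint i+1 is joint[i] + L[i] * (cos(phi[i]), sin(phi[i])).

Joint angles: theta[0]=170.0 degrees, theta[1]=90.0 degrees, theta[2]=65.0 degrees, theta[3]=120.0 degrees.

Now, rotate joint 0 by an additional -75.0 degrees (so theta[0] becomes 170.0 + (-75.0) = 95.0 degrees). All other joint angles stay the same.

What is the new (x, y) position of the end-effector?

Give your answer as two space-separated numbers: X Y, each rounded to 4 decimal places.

Answer: 2.8369 2.2105

Derivation:
joint[0] = (0.0000, 0.0000)  (base)
link 0: phi[0] = 95 = 95 deg
  cos(95 deg) = -0.0872, sin(95 deg) = 0.9962
  joint[1] = (0.0000, 0.0000) + 7.6 * (-0.0872, 0.9962) = (0.0000 + -0.6624, 0.0000 + 7.5711) = (-0.6624, 7.5711)
link 1: phi[1] = 95 + 90 = 185 deg
  cos(185 deg) = -0.9962, sin(185 deg) = -0.0872
  joint[2] = (-0.6624, 7.5711) + 4 * (-0.9962, -0.0872) = (-0.6624 + -3.9848, 7.5711 + -0.3486) = (-4.6472, 7.2225)
link 2: phi[2] = 95 + 90 + 65 = 250 deg
  cos(250 deg) = -0.3420, sin(250 deg) = -0.9397
  joint[3] = (-4.6472, 7.2225) + 7.2 * (-0.3420, -0.9397) = (-4.6472 + -2.4625, 7.2225 + -6.7658) = (-7.1097, 0.4567)
link 3: phi[3] = 95 + 90 + 65 + 120 = 370 deg
  cos(370 deg) = 0.9848, sin(370 deg) = 0.1736
  joint[4] = (-7.1097, 0.4567) + 10.1 * (0.9848, 0.1736) = (-7.1097 + 9.9466, 0.4567 + 1.7538) = (2.8369, 2.2105)
End effector: (2.8369, 2.2105)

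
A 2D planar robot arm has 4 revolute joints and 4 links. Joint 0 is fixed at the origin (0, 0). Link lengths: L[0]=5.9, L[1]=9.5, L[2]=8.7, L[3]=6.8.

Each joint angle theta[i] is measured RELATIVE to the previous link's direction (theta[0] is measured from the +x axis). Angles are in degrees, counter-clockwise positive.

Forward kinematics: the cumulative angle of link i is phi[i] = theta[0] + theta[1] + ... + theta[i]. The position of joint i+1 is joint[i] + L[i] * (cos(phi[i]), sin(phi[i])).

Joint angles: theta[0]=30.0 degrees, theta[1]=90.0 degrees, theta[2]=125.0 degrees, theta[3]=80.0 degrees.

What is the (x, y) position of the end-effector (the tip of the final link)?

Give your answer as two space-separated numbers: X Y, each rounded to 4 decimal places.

Answer: 2.2530 -0.6080

Derivation:
joint[0] = (0.0000, 0.0000)  (base)
link 0: phi[0] = 30 = 30 deg
  cos(30 deg) = 0.8660, sin(30 deg) = 0.5000
  joint[1] = (0.0000, 0.0000) + 5.9 * (0.8660, 0.5000) = (0.0000 + 5.1095, 0.0000 + 2.9500) = (5.1095, 2.9500)
link 1: phi[1] = 30 + 90 = 120 deg
  cos(120 deg) = -0.5000, sin(120 deg) = 0.8660
  joint[2] = (5.1095, 2.9500) + 9.5 * (-0.5000, 0.8660) = (5.1095 + -4.7500, 2.9500 + 8.2272) = (0.3595, 11.1772)
link 2: phi[2] = 30 + 90 + 125 = 245 deg
  cos(245 deg) = -0.4226, sin(245 deg) = -0.9063
  joint[3] = (0.3595, 11.1772) + 8.7 * (-0.4226, -0.9063) = (0.3595 + -3.6768, 11.1772 + -7.8849) = (-3.3172, 3.2924)
link 3: phi[3] = 30 + 90 + 125 + 80 = 325 deg
  cos(325 deg) = 0.8192, sin(325 deg) = -0.5736
  joint[4] = (-3.3172, 3.2924) + 6.8 * (0.8192, -0.5736) = (-3.3172 + 5.5702, 3.2924 + -3.9003) = (2.2530, -0.6080)
End effector: (2.2530, -0.6080)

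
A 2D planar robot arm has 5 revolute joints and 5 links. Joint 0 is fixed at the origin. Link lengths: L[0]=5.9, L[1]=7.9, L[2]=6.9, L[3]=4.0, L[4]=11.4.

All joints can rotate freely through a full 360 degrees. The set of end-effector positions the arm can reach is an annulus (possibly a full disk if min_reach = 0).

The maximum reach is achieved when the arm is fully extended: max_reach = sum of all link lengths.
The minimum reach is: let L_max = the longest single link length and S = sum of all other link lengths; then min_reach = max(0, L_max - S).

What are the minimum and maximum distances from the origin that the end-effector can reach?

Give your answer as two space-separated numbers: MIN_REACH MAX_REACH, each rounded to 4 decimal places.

Answer: 0.0000 36.1000

Derivation:
Link lengths: [5.9, 7.9, 6.9, 4.0, 11.4]
max_reach = 5.9 + 7.9 + 6.9 + 4 + 11.4 = 36.1
L_max = max([5.9, 7.9, 6.9, 4.0, 11.4]) = 11.4
S (sum of others) = 36.1 - 11.4 = 24.7
min_reach = max(0, 11.4 - 24.7) = max(0, -13.3) = 0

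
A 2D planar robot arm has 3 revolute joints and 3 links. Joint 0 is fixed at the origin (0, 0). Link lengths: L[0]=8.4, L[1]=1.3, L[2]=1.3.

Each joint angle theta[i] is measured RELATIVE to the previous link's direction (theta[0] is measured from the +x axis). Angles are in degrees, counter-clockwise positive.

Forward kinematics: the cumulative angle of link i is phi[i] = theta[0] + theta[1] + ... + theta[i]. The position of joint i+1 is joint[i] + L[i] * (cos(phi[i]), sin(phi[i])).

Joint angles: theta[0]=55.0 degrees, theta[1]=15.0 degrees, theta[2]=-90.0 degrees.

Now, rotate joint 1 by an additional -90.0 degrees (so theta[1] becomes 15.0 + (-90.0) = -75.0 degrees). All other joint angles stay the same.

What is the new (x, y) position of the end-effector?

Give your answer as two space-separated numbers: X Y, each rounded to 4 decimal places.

Answer: 5.5950 5.2147

Derivation:
joint[0] = (0.0000, 0.0000)  (base)
link 0: phi[0] = 55 = 55 deg
  cos(55 deg) = 0.5736, sin(55 deg) = 0.8192
  joint[1] = (0.0000, 0.0000) + 8.4 * (0.5736, 0.8192) = (0.0000 + 4.8180, 0.0000 + 6.8809) = (4.8180, 6.8809)
link 1: phi[1] = 55 + -75 = -20 deg
  cos(-20 deg) = 0.9397, sin(-20 deg) = -0.3420
  joint[2] = (4.8180, 6.8809) + 1.3 * (0.9397, -0.3420) = (4.8180 + 1.2216, 6.8809 + -0.4446) = (6.0396, 6.4363)
link 2: phi[2] = 55 + -75 + -90 = -110 deg
  cos(-110 deg) = -0.3420, sin(-110 deg) = -0.9397
  joint[3] = (6.0396, 6.4363) + 1.3 * (-0.3420, -0.9397) = (6.0396 + -0.4446, 6.4363 + -1.2216) = (5.5950, 5.2147)
End effector: (5.5950, 5.2147)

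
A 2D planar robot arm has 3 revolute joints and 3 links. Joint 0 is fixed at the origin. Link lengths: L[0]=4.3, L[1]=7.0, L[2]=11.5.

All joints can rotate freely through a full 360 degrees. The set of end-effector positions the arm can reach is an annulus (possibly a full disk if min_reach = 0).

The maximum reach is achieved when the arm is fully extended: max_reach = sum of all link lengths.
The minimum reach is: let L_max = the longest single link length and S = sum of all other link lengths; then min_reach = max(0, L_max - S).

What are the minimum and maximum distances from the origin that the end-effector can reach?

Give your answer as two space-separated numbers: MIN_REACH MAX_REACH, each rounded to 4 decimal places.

Link lengths: [4.3, 7.0, 11.5]
max_reach = 4.3 + 7 + 11.5 = 22.8
L_max = max([4.3, 7.0, 11.5]) = 11.5
S (sum of others) = 22.8 - 11.5 = 11.3
min_reach = max(0, 11.5 - 11.3) = max(0, 0.2) = 0.2

Answer: 0.2000 22.8000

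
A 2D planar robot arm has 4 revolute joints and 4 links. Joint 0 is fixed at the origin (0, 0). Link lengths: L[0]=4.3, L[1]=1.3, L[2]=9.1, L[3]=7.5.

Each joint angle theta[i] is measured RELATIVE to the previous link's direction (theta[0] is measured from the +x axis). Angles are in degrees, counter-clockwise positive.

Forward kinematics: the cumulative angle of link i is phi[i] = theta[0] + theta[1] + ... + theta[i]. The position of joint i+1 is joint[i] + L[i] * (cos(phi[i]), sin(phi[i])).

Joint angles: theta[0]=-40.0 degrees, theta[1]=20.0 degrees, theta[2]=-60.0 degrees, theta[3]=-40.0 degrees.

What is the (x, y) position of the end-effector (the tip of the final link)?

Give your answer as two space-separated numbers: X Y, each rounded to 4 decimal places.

joint[0] = (0.0000, 0.0000)  (base)
link 0: phi[0] = -40 = -40 deg
  cos(-40 deg) = 0.7660, sin(-40 deg) = -0.6428
  joint[1] = (0.0000, 0.0000) + 4.3 * (0.7660, -0.6428) = (0.0000 + 3.2940, 0.0000 + -2.7640) = (3.2940, -2.7640)
link 1: phi[1] = -40 + 20 = -20 deg
  cos(-20 deg) = 0.9397, sin(-20 deg) = -0.3420
  joint[2] = (3.2940, -2.7640) + 1.3 * (0.9397, -0.3420) = (3.2940 + 1.2216, -2.7640 + -0.4446) = (4.5156, -3.2086)
link 2: phi[2] = -40 + 20 + -60 = -80 deg
  cos(-80 deg) = 0.1736, sin(-80 deg) = -0.9848
  joint[3] = (4.5156, -3.2086) + 9.1 * (0.1736, -0.9848) = (4.5156 + 1.5802, -3.2086 + -8.9618) = (6.0958, -12.1704)
link 3: phi[3] = -40 + 20 + -60 + -40 = -120 deg
  cos(-120 deg) = -0.5000, sin(-120 deg) = -0.8660
  joint[4] = (6.0958, -12.1704) + 7.5 * (-0.5000, -0.8660) = (6.0958 + -3.7500, -12.1704 + -6.4952) = (2.3458, -18.6656)
End effector: (2.3458, -18.6656)

Answer: 2.3458 -18.6656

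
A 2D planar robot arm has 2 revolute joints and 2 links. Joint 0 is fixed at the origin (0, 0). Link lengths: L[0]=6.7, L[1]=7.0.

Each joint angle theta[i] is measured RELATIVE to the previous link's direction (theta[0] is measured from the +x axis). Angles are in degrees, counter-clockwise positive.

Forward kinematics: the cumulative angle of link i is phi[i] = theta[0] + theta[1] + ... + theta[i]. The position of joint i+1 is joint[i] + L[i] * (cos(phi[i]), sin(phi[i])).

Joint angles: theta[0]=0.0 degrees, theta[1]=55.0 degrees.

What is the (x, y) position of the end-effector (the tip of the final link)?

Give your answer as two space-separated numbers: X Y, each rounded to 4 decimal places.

joint[0] = (0.0000, 0.0000)  (base)
link 0: phi[0] = 0 = 0 deg
  cos(0 deg) = 1.0000, sin(0 deg) = 0.0000
  joint[1] = (0.0000, 0.0000) + 6.7 * (1.0000, 0.0000) = (0.0000 + 6.7000, 0.0000 + 0.0000) = (6.7000, 0.0000)
link 1: phi[1] = 0 + 55 = 55 deg
  cos(55 deg) = 0.5736, sin(55 deg) = 0.8192
  joint[2] = (6.7000, 0.0000) + 7 * (0.5736, 0.8192) = (6.7000 + 4.0150, 0.0000 + 5.7341) = (10.7150, 5.7341)
End effector: (10.7150, 5.7341)

Answer: 10.7150 5.7341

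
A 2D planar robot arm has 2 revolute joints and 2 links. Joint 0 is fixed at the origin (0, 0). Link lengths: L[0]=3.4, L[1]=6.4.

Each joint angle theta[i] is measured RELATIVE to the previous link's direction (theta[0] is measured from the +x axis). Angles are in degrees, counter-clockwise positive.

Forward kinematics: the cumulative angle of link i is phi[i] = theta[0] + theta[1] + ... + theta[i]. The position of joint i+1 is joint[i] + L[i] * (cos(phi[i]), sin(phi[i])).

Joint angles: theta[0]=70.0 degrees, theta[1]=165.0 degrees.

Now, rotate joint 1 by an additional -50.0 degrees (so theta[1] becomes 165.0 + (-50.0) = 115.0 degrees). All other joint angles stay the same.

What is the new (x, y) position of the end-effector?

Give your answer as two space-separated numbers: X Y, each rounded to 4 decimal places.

joint[0] = (0.0000, 0.0000)  (base)
link 0: phi[0] = 70 = 70 deg
  cos(70 deg) = 0.3420, sin(70 deg) = 0.9397
  joint[1] = (0.0000, 0.0000) + 3.4 * (0.3420, 0.9397) = (0.0000 + 1.1629, 0.0000 + 3.1950) = (1.1629, 3.1950)
link 1: phi[1] = 70 + 115 = 185 deg
  cos(185 deg) = -0.9962, sin(185 deg) = -0.0872
  joint[2] = (1.1629, 3.1950) + 6.4 * (-0.9962, -0.0872) = (1.1629 + -6.3756, 3.1950 + -0.5578) = (-5.2128, 2.6372)
End effector: (-5.2128, 2.6372)

Answer: -5.2128 2.6372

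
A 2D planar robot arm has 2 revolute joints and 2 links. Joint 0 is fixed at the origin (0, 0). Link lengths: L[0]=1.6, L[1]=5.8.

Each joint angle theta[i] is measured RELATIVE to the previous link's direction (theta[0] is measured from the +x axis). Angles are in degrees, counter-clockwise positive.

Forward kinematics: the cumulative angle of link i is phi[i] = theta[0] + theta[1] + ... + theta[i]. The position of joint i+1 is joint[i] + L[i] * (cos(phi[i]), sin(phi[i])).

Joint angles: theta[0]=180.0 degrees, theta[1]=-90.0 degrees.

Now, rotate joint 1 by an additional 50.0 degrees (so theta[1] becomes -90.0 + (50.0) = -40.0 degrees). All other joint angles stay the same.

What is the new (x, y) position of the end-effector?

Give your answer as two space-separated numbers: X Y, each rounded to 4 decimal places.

Answer: -6.0431 3.7282

Derivation:
joint[0] = (0.0000, 0.0000)  (base)
link 0: phi[0] = 180 = 180 deg
  cos(180 deg) = -1.0000, sin(180 deg) = 0.0000
  joint[1] = (0.0000, 0.0000) + 1.6 * (-1.0000, 0.0000) = (0.0000 + -1.6000, 0.0000 + 0.0000) = (-1.6000, 0.0000)
link 1: phi[1] = 180 + -40 = 140 deg
  cos(140 deg) = -0.7660, sin(140 deg) = 0.6428
  joint[2] = (-1.6000, 0.0000) + 5.8 * (-0.7660, 0.6428) = (-1.6000 + -4.4431, 0.0000 + 3.7282) = (-6.0431, 3.7282)
End effector: (-6.0431, 3.7282)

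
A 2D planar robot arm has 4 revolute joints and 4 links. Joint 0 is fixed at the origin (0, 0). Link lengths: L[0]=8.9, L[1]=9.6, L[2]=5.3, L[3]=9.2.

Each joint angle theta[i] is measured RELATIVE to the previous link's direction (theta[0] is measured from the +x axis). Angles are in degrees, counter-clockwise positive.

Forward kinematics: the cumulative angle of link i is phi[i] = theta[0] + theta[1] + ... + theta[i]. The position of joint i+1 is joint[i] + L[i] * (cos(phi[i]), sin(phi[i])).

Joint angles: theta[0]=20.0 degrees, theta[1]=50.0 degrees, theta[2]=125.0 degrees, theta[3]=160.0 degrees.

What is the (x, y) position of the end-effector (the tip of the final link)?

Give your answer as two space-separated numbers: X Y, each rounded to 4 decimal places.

joint[0] = (0.0000, 0.0000)  (base)
link 0: phi[0] = 20 = 20 deg
  cos(20 deg) = 0.9397, sin(20 deg) = 0.3420
  joint[1] = (0.0000, 0.0000) + 8.9 * (0.9397, 0.3420) = (0.0000 + 8.3633, 0.0000 + 3.0440) = (8.3633, 3.0440)
link 1: phi[1] = 20 + 50 = 70 deg
  cos(70 deg) = 0.3420, sin(70 deg) = 0.9397
  joint[2] = (8.3633, 3.0440) + 9.6 * (0.3420, 0.9397) = (8.3633 + 3.2834, 3.0440 + 9.0210) = (11.6467, 12.0650)
link 2: phi[2] = 20 + 50 + 125 = 195 deg
  cos(195 deg) = -0.9659, sin(195 deg) = -0.2588
  joint[3] = (11.6467, 12.0650) + 5.3 * (-0.9659, -0.2588) = (11.6467 + -5.1194, 12.0650 + -1.3717) = (6.5273, 10.6933)
link 3: phi[3] = 20 + 50 + 125 + 160 = 355 deg
  cos(355 deg) = 0.9962, sin(355 deg) = -0.0872
  joint[4] = (6.5273, 10.6933) + 9.2 * (0.9962, -0.0872) = (6.5273 + 9.1650, 10.6933 + -0.8018) = (15.6922, 9.8915)
End effector: (15.6922, 9.8915)

Answer: 15.6922 9.8915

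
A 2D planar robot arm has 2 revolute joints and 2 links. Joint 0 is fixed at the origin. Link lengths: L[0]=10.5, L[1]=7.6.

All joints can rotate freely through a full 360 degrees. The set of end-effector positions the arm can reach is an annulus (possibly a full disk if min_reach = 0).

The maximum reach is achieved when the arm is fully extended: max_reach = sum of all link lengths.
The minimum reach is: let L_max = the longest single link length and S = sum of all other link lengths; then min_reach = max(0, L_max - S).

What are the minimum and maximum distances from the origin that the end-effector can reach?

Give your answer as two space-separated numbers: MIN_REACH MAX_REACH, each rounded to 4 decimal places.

Answer: 2.9000 18.1000

Derivation:
Link lengths: [10.5, 7.6]
max_reach = 10.5 + 7.6 = 18.1
L_max = max([10.5, 7.6]) = 10.5
S (sum of others) = 18.1 - 10.5 = 7.6
min_reach = max(0, 10.5 - 7.6) = max(0, 2.9) = 2.9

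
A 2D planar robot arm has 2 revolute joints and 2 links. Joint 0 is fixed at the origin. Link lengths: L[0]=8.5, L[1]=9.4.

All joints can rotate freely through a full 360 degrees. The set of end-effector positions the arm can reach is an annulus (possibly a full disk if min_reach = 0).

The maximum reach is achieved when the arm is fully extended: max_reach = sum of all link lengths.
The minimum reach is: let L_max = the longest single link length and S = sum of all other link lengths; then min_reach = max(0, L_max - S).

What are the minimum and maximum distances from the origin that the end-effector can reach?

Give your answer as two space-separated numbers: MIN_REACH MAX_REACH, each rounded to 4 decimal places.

Link lengths: [8.5, 9.4]
max_reach = 8.5 + 9.4 = 17.9
L_max = max([8.5, 9.4]) = 9.4
S (sum of others) = 17.9 - 9.4 = 8.5
min_reach = max(0, 9.4 - 8.5) = max(0, 0.9) = 0.9

Answer: 0.9000 17.9000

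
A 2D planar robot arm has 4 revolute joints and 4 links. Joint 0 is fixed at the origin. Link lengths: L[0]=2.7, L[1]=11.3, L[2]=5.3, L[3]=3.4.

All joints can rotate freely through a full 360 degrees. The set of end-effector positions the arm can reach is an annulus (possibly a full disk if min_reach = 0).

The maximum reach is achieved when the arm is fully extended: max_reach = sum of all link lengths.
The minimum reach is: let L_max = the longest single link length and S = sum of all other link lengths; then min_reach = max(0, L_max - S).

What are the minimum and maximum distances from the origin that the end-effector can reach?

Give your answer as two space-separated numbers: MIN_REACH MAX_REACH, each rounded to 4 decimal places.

Link lengths: [2.7, 11.3, 5.3, 3.4]
max_reach = 2.7 + 11.3 + 5.3 + 3.4 = 22.7
L_max = max([2.7, 11.3, 5.3, 3.4]) = 11.3
S (sum of others) = 22.7 - 11.3 = 11.4
min_reach = max(0, 11.3 - 11.4) = max(0, -0.1) = 0

Answer: 0.0000 22.7000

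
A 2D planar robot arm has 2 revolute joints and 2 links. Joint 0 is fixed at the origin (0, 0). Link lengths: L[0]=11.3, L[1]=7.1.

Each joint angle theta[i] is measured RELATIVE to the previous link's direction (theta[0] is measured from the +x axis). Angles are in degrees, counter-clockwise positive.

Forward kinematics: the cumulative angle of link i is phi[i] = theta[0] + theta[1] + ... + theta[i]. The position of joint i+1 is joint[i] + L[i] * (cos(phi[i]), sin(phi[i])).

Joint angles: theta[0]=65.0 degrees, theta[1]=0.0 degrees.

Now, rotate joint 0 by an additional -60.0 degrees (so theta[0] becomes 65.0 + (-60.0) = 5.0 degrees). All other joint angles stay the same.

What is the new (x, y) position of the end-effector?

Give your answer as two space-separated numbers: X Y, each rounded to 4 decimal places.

Answer: 18.3300 1.6037

Derivation:
joint[0] = (0.0000, 0.0000)  (base)
link 0: phi[0] = 5 = 5 deg
  cos(5 deg) = 0.9962, sin(5 deg) = 0.0872
  joint[1] = (0.0000, 0.0000) + 11.3 * (0.9962, 0.0872) = (0.0000 + 11.2570, 0.0000 + 0.9849) = (11.2570, 0.9849)
link 1: phi[1] = 5 + 0 = 5 deg
  cos(5 deg) = 0.9962, sin(5 deg) = 0.0872
  joint[2] = (11.2570, 0.9849) + 7.1 * (0.9962, 0.0872) = (11.2570 + 7.0730, 0.9849 + 0.6188) = (18.3300, 1.6037)
End effector: (18.3300, 1.6037)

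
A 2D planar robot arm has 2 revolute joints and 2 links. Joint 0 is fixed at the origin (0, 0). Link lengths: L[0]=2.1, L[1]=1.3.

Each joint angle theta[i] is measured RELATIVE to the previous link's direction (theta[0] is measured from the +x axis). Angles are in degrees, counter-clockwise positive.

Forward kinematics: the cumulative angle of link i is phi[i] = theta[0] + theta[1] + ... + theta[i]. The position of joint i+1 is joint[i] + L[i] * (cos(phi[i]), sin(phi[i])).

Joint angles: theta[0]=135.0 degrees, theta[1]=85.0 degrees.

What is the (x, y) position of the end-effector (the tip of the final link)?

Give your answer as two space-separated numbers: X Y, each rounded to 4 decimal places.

Answer: -2.4808 0.6493

Derivation:
joint[0] = (0.0000, 0.0000)  (base)
link 0: phi[0] = 135 = 135 deg
  cos(135 deg) = -0.7071, sin(135 deg) = 0.7071
  joint[1] = (0.0000, 0.0000) + 2.1 * (-0.7071, 0.7071) = (0.0000 + -1.4849, 0.0000 + 1.4849) = (-1.4849, 1.4849)
link 1: phi[1] = 135 + 85 = 220 deg
  cos(220 deg) = -0.7660, sin(220 deg) = -0.6428
  joint[2] = (-1.4849, 1.4849) + 1.3 * (-0.7660, -0.6428) = (-1.4849 + -0.9959, 1.4849 + -0.8356) = (-2.4808, 0.6493)
End effector: (-2.4808, 0.6493)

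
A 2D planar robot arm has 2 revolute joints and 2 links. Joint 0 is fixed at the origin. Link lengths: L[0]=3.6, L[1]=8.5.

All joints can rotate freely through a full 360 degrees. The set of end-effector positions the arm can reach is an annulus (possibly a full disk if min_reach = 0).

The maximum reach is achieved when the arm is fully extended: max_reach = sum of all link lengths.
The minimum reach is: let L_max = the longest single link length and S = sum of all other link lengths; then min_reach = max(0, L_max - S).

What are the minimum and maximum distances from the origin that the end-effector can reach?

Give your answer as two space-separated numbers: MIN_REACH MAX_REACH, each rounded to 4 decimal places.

Link lengths: [3.6, 8.5]
max_reach = 3.6 + 8.5 = 12.1
L_max = max([3.6, 8.5]) = 8.5
S (sum of others) = 12.1 - 8.5 = 3.6
min_reach = max(0, 8.5 - 3.6) = max(0, 4.9) = 4.9

Answer: 4.9000 12.1000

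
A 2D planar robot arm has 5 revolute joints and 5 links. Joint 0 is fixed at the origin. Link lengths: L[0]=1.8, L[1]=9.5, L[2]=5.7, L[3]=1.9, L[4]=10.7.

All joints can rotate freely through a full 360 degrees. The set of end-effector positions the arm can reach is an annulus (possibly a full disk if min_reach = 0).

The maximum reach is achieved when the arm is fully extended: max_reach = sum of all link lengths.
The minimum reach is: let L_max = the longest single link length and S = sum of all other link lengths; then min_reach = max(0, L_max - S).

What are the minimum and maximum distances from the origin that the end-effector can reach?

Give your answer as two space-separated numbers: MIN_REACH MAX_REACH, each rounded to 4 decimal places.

Answer: 0.0000 29.6000

Derivation:
Link lengths: [1.8, 9.5, 5.7, 1.9, 10.7]
max_reach = 1.8 + 9.5 + 5.7 + 1.9 + 10.7 = 29.6
L_max = max([1.8, 9.5, 5.7, 1.9, 10.7]) = 10.7
S (sum of others) = 29.6 - 10.7 = 18.9
min_reach = max(0, 10.7 - 18.9) = max(0, -8.2) = 0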